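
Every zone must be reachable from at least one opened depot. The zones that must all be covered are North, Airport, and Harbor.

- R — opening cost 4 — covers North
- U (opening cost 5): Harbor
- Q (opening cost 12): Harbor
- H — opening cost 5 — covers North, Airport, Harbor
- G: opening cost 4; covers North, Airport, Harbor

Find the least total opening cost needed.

G alone covers North, Airport, Harbor — every zone.
Total opening cost: 4.

4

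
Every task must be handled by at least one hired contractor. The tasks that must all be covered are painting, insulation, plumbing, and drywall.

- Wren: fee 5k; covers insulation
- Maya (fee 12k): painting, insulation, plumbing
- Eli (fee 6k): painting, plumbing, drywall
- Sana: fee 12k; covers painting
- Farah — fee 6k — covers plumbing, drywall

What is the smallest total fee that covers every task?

11

Choose Wren and Eli: together they cover painting, insulation, plumbing, drywall — every task.
Total fee: 5 + 6 = 11.
No cover costs less than 11.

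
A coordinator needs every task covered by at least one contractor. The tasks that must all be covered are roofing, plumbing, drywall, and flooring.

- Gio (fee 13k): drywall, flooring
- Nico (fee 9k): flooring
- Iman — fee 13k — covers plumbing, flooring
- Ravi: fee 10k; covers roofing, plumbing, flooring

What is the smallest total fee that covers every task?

23

Choose Gio and Ravi: together they cover roofing, plumbing, drywall, flooring — every task.
Total fee: 13 + 10 = 23.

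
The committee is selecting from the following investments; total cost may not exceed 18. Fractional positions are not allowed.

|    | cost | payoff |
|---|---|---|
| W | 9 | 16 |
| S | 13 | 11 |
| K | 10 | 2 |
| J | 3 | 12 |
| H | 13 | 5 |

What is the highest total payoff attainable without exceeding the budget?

Allowing fractional choices, the relaxed optimum would be about 33.1, but investments are indivisible.
W + J: cost 9 + 3 = 12 ≤ 18, payoff 16 + 12 = 28.
S + J: cost 13 + 3 = 16 ≤ 18, payoff 11 + 12 = 23.
Best is W and J with total payoff 28.

28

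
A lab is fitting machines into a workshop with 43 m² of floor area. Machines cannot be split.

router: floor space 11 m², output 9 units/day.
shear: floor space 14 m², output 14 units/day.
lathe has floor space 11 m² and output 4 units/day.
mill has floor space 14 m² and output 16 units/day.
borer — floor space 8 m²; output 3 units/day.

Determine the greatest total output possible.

shear + mill + borer: floor space 14 + 14 + 8 = 36 ≤ 43, output 14 + 16 + 3 = 33.
shear + lathe + mill: floor space 14 + 11 + 14 = 39 ≤ 43, output 14 + 4 + 16 = 34.
router + shear + mill: floor space 11 + 14 + 14 = 39 ≤ 43, output 9 + 14 + 16 = 39.
Best is router, shear, and mill with total output 39.

39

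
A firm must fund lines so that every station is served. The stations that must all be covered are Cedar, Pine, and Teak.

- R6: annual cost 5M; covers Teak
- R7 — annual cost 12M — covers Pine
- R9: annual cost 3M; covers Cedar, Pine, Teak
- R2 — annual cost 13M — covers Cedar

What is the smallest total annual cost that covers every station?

R9 alone covers Cedar, Pine, Teak — every station.
Total annual cost: 3.
No cover costs less than 3.

3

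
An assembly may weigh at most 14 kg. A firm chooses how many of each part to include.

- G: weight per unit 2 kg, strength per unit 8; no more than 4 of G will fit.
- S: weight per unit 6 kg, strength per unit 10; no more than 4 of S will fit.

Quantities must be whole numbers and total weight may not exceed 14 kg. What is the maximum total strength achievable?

42

This is a bounded integer knapsack.
3×G and 1×S: weight 12 ≤ 14, strength 3·8 + 1·10 = 34.
4×G and 1×S: weight 14 ≤ 14, strength 4·8 + 1·10 = 42.
Best is 42.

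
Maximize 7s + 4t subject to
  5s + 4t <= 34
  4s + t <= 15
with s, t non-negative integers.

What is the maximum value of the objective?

38

The continuous relaxation peaks at (2.36, 5.55) with value 38.73; rounding to a feasible lattice point costs some objective.
(s,t)=(2,6): 5·2+4·6=34≤34, 4·2+1·6=14≤15, objective 38.
(s,t)=(1,7): 5·1+4·7=33≤34, 4·1+1·7=11≤15, objective 35.
(s,t)=(2,5): 5·2+4·5=30≤34, 4·2+1·5=13≤15, objective 34.
(s,t)=(1,6): 5·1+4·6=29≤34, 4·1+1·6=10≤15, objective 31.
The best lattice point is (2,6), giving 38.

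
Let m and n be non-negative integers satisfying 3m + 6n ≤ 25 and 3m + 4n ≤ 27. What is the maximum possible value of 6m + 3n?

48

Relaxing integrality, the LP optimum is 50.00 at (m,n) = (8.33, 0), which is not an integer point.
(m,n)=(8,0): 3·8+6·0=24≤25, 3·8+4·0=24≤27, objective 48.
(m,n)=(7,0): 3·7+6·0=21≤25, 3·7+4·0=21≤27, objective 42.
Maximum is 48 at (m,n)=(8,0).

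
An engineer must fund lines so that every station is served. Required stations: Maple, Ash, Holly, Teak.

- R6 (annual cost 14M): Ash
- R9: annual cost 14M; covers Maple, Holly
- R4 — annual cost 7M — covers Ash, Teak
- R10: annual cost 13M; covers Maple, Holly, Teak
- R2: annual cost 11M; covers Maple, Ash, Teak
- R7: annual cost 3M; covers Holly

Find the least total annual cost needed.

This is a weighted set-cover instance.
The greedy cost-per-new-station heuristic would pick R7, R4, and R2 for 21, but a cheaper cover exists.
Choose R2 and R7: together they cover Maple, Ash, Holly, Teak — every station.
Total annual cost: 11 + 3 = 14.
No cover costs less than 14.

14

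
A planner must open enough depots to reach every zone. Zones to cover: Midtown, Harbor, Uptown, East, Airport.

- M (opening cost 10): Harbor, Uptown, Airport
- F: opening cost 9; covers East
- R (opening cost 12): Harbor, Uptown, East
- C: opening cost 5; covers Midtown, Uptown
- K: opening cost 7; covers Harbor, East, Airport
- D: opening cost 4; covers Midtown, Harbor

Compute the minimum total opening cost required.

12

The greedy cost-per-new-zone heuristic would pick D, K, and C for 16, but a cheaper cover exists.
Choose C and K: together they cover Midtown, Harbor, Uptown, East, Airport — every zone.
Total opening cost: 5 + 7 = 12.
No cover costs less than 12.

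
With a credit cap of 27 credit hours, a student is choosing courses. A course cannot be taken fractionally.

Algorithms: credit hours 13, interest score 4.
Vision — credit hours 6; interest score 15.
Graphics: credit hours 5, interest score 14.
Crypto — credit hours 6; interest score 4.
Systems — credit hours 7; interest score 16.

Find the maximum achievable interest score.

This is a 0-1 knapsack instance.
Vision + Crypto + Systems: credit hours 6 + 6 + 7 = 19 ≤ 27, interest score 15 + 4 + 16 = 35.
Vision + Graphics + Systems: credit hours 6 + 5 + 7 = 18 ≤ 27, interest score 15 + 14 + 16 = 45.
Vision + Graphics + Crypto + Systems: credit hours 6 + 5 + 6 + 7 = 24 ≤ 27, interest score 15 + 14 + 4 + 16 = 49.
Best is Vision, Graphics, Crypto, and Systems with total interest score 49.

49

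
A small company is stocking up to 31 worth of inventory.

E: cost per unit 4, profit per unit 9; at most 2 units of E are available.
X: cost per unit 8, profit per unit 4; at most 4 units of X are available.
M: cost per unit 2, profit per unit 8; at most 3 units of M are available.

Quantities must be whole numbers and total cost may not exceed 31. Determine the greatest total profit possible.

50

This is a bounded integer knapsack.
2×E, 1×X, and 3×M: cost 22 ≤ 31, profit 2·9 + 1·4 + 3·8 = 46.
2×E, 2×X, and 3×M: cost 30 ≤ 31, profit 2·9 + 2·4 + 3·8 = 50.
Best is 50.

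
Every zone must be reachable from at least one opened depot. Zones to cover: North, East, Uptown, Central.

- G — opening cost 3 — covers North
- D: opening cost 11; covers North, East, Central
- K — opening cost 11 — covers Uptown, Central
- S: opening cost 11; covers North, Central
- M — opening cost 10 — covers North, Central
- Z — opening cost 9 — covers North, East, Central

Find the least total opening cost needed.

20

This is an integer covering problem.
Choose K and Z: together they cover North, East, Uptown, Central — every zone.
Total opening cost: 11 + 9 = 20.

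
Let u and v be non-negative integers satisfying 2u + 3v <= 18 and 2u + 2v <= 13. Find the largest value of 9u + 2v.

54

(u,v)=(6,0) is feasible, giving 54.
(u,v)=(5,1) is feasible, giving 47.
(u,v)=(5,0) is feasible, giving 45.
No feasible integer point exceeds 54.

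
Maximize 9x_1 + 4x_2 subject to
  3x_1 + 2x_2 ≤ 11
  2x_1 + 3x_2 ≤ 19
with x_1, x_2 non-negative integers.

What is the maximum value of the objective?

(x_1,x_2)=(3,1): 3·3+2·1=11≤11, 2·3+3·1=9≤19, objective 31.
(x_1,x_2)=(3,0): 3·3+2·0=9≤11, 2·3+3·0=6≤19, objective 27.
(x_1,x_2)=(2,2): 3·2+2·2=10≤11, 2·2+3·2=10≤19, objective 26.
No feasible integer point exceeds 31.

31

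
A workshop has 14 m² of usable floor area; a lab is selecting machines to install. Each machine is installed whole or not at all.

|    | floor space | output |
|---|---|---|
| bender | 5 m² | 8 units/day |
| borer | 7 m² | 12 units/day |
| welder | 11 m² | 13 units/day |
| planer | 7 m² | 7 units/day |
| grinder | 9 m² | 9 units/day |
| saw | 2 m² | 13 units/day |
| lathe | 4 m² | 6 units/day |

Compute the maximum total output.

33

borer + saw + lathe: floor space 7 + 2 + 4 = 13 ≤ 14, output 12 + 13 + 6 = 31.
bender + borer + saw: floor space 5 + 7 + 2 = 14 ≤ 14, output 8 + 12 + 13 = 33.
Best is bender, borer, and saw with total output 33.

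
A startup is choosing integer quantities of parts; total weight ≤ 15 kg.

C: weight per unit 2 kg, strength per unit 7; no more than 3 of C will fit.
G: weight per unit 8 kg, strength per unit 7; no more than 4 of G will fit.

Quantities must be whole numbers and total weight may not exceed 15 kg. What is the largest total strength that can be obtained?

28

Take 3×C and 1×G: weight 14 ≤ 15, strength 3·7 + 1·7 = 28.
C has the best ratio (7/2) and is taken to its limit of 3; remaining capacity is filled optimally with the others.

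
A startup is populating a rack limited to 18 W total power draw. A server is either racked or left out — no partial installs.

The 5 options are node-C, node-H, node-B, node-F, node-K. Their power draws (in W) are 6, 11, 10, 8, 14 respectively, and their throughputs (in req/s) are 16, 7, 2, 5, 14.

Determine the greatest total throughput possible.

Treat it as a binary knapsack problem.
node-C + node-F: power draw 6 + 8 = 14 ≤ 18, throughput 16 + 5 = 21.
node-C + node-H: power draw 6 + 11 = 17 ≤ 18, throughput 16 + 7 = 23.
node-C + node-B: power draw 6 + 10 = 16 ≤ 18, throughput 16 + 2 = 18.
Best is node-C and node-H with total throughput 23.

23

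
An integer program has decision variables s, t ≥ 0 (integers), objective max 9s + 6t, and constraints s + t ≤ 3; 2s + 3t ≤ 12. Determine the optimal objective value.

(s,t)=(3,0): 1·3+1·0=3≤3, 2·3+3·0=6≤12, objective 27.
(s,t)=(2,1): 1·2+1·1=3≤3, 2·2+3·1=7≤12, objective 24.
(s,t)=(2,0): 1·2+1·0=2≤3, 2·2+3·0=4≤12, objective 18.
No feasible integer point exceeds 27.

27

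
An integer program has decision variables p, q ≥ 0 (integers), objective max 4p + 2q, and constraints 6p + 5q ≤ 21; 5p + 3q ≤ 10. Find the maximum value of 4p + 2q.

(p,q)=(2,0): 6·2+5·0=12≤21, 5·2+3·0=10≤10, objective 8.
(p,q)=(1,1): 6·1+5·1=11≤21, 5·1+3·1=8≤10, objective 6.
(p,q)=(1,0): 6·1+5·0=6≤21, 5·1+3·0=5≤10, objective 4.
Maximum is 8 at (p,q)=(2,0).

8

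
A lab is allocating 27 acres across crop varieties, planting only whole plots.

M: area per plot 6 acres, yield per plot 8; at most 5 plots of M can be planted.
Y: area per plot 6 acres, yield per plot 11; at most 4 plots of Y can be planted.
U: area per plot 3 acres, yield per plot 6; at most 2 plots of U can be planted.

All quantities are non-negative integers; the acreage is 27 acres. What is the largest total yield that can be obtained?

This is a bounded integer knapsack.
U has the best ratio (6/3); taking only U gives at most 2×6 = 12 (stopped by the supply cap of 2).
Mixing does better — 4×Y and 1×U: area 27 ≤ 27, yield 4·11 + 1·6 = 50.

50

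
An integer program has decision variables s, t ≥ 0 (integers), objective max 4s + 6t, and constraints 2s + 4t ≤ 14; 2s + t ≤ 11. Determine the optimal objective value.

(s,t)=(5,1) is feasible, giving 26.
(s,t)=(4,1) is feasible, giving 22.
(s,t)=(5,0) is feasible, giving 20.
Maximum is 26 at (s,t)=(5,1).

26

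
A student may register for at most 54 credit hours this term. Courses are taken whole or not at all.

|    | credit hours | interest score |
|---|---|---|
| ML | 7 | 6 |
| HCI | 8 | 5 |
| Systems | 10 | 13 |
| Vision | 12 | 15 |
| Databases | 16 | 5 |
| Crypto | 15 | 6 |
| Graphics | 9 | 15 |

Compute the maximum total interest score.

55

Allowing fractional choices, the relaxed optimum would be about 57.2, but courses are indivisible.
ML + Systems + Vision + Crypto + Graphics: credit hours 7 + 10 + 12 + 15 + 9 = 53 ≤ 54, interest score 6 + 13 + 15 + 6 + 15 = 55.
ML + HCI + Systems + Vision + Graphics: credit hours 7 + 8 + 10 + 12 + 9 = 46 ≤ 54, interest score 6 + 5 + 13 + 15 + 15 = 54.
ML + Systems + Vision + Databases + Graphics: credit hours 7 + 10 + 12 + 16 + 9 = 54 ≤ 54, interest score 6 + 13 + 15 + 5 + 15 = 54.
Best is ML, Systems, Vision, Crypto, and Graphics with total interest score 55.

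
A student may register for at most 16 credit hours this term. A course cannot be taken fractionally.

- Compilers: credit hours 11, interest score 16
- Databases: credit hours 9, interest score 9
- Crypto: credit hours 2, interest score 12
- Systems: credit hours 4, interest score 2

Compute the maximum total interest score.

Take Compilers and Crypto: credit hours 11 + 2 = 13 ≤ 16, interest score 16 + 12 = 28.
No other feasible combination does better.

28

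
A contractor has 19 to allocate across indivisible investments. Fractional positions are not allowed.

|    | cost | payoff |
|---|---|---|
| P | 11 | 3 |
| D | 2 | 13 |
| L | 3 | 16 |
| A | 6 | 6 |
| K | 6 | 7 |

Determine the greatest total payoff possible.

42

Treat it as a binary knapsack problem.
Take D, L, A, and K: cost 2 + 3 + 6 + 6 = 17 ≤ 19, payoff 13 + 16 + 6 + 7 = 42.
No other feasible combination does better.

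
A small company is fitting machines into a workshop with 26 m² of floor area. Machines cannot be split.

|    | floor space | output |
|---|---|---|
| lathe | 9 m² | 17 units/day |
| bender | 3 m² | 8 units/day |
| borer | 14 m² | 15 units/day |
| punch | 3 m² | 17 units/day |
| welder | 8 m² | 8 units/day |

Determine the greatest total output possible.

Allowing fractional choices, the relaxed optimum would be about 53.8, but machines are indivisible.
lathe + bender + punch: floor space 9 + 3 + 3 = 15 ≤ 26, output 17 + 8 + 17 = 42.
lathe + bender + punch + welder: floor space 9 + 3 + 3 + 8 = 23 ≤ 26, output 17 + 8 + 17 + 8 = 50.
lathe + borer + punch: floor space 9 + 14 + 3 = 26 ≤ 26, output 17 + 15 + 17 = 49.
Best is lathe, bender, punch, and welder with total output 50.

50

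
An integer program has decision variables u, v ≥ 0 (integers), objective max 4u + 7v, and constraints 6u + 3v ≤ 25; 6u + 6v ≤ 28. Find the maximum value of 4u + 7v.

28

Relaxing integrality, the LP optimum is 32.67 at (u,v) = (0, 4.67), which is not an integer point.
(u,v)=(0,4): 6·0+3·4=12≤25, 6·0+6·4=24≤28, objective 28.
(u,v)=(1,3): 6·1+3·3=15≤25, 6·1+6·3=24≤28, objective 25.
No feasible integer point exceeds 28.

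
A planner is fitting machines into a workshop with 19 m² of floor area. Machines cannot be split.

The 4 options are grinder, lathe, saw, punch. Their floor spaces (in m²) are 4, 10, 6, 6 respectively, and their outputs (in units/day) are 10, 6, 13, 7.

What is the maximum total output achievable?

30

Treat it as a binary knapsack problem.
Take grinder, saw, and punch: floor space 4 + 6 + 6 = 16 ≤ 19, output 10 + 13 + 7 = 30.
No other feasible combination does better.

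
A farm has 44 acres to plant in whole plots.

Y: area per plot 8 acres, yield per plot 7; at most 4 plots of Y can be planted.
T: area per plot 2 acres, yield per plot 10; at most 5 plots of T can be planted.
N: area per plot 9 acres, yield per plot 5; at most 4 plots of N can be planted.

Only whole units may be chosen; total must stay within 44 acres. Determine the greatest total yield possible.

78

This is a bounded integer knapsack.
T has the best ratio (10/2); taking only T gives at most 5×10 = 50 (stopped by the supply cap of 5).
Mixing does better — 4×Y and 5×T: area 42 ≤ 44, yield 4·7 + 5·10 = 78.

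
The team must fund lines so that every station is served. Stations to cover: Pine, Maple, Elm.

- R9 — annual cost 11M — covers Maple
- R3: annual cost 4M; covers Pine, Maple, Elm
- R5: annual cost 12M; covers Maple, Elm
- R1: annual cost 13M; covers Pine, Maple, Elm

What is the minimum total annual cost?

R3 alone covers Pine, Maple, Elm — every station.
Total annual cost: 4.
No cover costs less than 4.

4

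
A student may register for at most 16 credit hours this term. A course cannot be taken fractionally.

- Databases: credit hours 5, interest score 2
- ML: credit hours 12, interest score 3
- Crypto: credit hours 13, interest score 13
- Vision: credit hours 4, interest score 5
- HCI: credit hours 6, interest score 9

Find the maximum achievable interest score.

16

This is a 0-1 knapsack instance.
Allowing fractional choices, the relaxed optimum would be about 20.0, but courses are indivisible.
Databases + Vision + HCI: credit hours 5 + 4 + 6 = 15 ≤ 16, interest score 2 + 5 + 9 = 16.
Vision + HCI: credit hours 4 + 6 = 10 ≤ 16, interest score 5 + 9 = 14.
Best is Databases, Vision, and HCI with total interest score 16.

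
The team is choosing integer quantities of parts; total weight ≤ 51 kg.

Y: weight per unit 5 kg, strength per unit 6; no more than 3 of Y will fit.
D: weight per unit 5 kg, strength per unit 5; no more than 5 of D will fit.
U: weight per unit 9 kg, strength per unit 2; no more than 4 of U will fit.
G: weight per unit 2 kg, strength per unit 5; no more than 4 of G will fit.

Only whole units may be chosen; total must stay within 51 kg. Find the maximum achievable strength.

63

G has the best ratio (5/2); taking only G gives at most 4×5 = 20 (stopped by the supply cap of 4).
Mixing does better — 3×Y, 5×D, and 4×G: weight 48 ≤ 51, strength 3·6 + 5·5 + 4·5 = 63.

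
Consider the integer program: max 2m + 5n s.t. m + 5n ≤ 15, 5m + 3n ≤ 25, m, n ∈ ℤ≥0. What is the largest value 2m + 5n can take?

16

Relaxing integrality, the LP optimum is 18.64 at (m,n) = (3.64, 2.27), which is not an integer point.
(m,n)=(3,2) is feasible, giving 16.
(m,n)=(2,2) is feasible, giving 14.
Maximum is 16 at (m,n)=(3,2).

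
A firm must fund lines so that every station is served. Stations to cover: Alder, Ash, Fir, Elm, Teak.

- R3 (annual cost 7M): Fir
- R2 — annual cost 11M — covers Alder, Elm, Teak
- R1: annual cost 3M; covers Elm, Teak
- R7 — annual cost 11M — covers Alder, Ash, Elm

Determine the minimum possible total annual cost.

21

Choose R3, R1, and R7: together they cover Alder, Ash, Fir, Elm, Teak — every station.
Total annual cost: 7 + 3 + 11 = 21.
No cover costs less than 21.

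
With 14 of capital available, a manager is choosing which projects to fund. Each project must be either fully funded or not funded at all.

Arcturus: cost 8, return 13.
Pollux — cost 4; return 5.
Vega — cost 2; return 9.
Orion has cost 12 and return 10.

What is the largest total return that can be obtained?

Arcturus + Pollux + Vega: cost 8 + 4 + 2 = 14 ≤ 14, return 13 + 5 + 9 = 27.
Arcturus + Vega: cost 8 + 2 = 10 ≤ 14, return 13 + 9 = 22.
Best is Arcturus, Pollux, and Vega with total return 27.

27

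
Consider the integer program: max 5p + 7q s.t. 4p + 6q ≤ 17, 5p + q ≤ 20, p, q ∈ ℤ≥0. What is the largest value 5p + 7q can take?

20

(p,q)=(4,0): 4·4+6·0=16≤17, 5·4+1·0=20≤20, objective 20.
(p,q)=(2,1): 4·2+6·1=14≤17, 5·2+1·1=11≤20, objective 17.
(p,q)=(3,0): 4·3+6·0=12≤17, 5·3+1·0=15≤20, objective 15.
Maximum is 20 at (p,q)=(4,0).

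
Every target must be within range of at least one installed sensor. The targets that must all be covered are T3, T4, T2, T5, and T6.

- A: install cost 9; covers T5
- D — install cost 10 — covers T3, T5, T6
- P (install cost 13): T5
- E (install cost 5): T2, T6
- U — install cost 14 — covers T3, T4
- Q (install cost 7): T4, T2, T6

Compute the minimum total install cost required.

Choose D and Q: together they cover T3, T4, T2, T5, T6 — every target.
Total install cost: 10 + 7 = 17.
No cover costs less than 17.

17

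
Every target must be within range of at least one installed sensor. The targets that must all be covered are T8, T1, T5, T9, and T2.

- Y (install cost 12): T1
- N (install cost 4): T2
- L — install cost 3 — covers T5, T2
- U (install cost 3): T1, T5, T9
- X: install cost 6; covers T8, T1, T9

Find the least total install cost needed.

9

The greedy cost-per-new-target heuristic would pick U, L, and X for 12, but a cheaper cover exists.
Choose L and X: together they cover T8, T1, T5, T9, T2 — every target.
Total install cost: 3 + 6 = 9.
No cover costs less than 9.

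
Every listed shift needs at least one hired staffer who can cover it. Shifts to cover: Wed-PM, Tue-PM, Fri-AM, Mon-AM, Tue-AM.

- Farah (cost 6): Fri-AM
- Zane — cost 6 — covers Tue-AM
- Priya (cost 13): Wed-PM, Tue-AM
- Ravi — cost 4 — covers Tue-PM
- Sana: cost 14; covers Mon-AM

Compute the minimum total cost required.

Choose Farah, Priya, Ravi, and Sana: together they cover Wed-PM, Tue-PM, Fri-AM, Mon-AM, Tue-AM — every shift.
Total cost: 6 + 13 + 4 + 14 = 37.

37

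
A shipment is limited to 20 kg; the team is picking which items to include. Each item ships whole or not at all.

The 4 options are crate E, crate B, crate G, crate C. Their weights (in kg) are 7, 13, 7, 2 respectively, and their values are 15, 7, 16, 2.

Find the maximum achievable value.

Allowing fractional choices, the relaxed optimum would be about 35.2, but items are indivisible.
crate B + crate G: weight 13 + 7 = 20 ≤ 20, value 7 + 16 = 23.
crate E + crate G: weight 7 + 7 = 14 ≤ 20, value 15 + 16 = 31.
crate E + crate G + crate C: weight 7 + 7 + 2 = 16 ≤ 20, value 15 + 16 + 2 = 33.
Best is crate E, crate G, and crate C with total value 33.

33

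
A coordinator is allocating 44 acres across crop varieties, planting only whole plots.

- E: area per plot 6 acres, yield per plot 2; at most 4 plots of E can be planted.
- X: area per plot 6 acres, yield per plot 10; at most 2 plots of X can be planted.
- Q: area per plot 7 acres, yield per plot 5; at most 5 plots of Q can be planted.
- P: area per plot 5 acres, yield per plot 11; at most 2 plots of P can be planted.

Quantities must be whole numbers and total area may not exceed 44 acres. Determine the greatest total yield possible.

57

1×E, 2×X, 2×Q, and 2×P: area 42 ≤ 44, yield 1·2 + 2·10 + 2·5 + 2·11 = 54.
2×X, 3×Q, and 2×P: area 43 ≤ 44, yield 2·10 + 3·5 + 2·11 = 57.
Best is 57.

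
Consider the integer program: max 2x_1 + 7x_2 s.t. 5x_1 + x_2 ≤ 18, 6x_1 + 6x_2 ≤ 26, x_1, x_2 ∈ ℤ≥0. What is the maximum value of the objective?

28

The continuous relaxation peaks at (0, 4.33) with value 30.33; rounding to a feasible lattice point costs some objective.
(x_1,x_2)=(0,4) is feasible, giving 28.
(x_1,x_2)=(1,3) is feasible, giving 23.
(x_1,x_2)=(0,3) is feasible, giving 21.
No feasible integer point exceeds 28.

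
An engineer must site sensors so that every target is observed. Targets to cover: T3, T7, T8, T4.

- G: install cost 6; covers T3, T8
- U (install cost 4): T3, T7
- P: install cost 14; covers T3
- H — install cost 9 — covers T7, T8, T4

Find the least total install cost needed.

Choose U and H: together they cover T3, T7, T8, T4 — every target.
Total install cost: 4 + 9 = 13.

13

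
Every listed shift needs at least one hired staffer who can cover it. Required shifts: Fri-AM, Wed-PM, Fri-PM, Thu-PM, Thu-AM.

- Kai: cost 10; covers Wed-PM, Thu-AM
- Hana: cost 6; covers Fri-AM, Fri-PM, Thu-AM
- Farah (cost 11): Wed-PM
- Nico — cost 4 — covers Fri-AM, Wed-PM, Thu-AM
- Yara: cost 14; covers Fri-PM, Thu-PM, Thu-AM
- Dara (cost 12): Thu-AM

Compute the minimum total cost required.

18

The greedy cost-per-new-shift heuristic would pick Nico, Hana, and Yara for 24, but a cheaper cover exists.
Choose Nico and Yara: together they cover Fri-AM, Wed-PM, Fri-PM, Thu-PM, Thu-AM — every shift.
Total cost: 4 + 14 = 18.
No cover costs less than 18.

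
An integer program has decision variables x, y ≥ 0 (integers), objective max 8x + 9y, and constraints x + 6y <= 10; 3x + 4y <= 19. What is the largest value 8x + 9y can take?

Relaxing integrality, the LP optimum is 50.67 at (x,y) = (6.33, 0), which is not an integer point.
(x,y)=(6,0): 1·6+6·0=6≤10, 3·6+4·0=18≤19, objective 48.
(x,y)=(5,0): 1·5+6·0=5≤10, 3·5+4·0=15≤19, objective 40.
No feasible integer point exceeds 48.

48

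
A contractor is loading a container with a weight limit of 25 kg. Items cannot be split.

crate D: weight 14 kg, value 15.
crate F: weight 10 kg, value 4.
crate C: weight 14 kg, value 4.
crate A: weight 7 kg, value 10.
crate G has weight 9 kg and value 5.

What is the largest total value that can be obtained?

25

Allowing fractional choices, the relaxed optimum would be about 27.2, but items are indivisible.
crate D + crate F: weight 14 + 10 = 24 ≤ 25, value 15 + 4 = 19.
crate D + crate G: weight 14 + 9 = 23 ≤ 25, value 15 + 5 = 20.
crate D + crate A: weight 14 + 7 = 21 ≤ 25, value 15 + 10 = 25.
Best is crate D and crate A with total value 25.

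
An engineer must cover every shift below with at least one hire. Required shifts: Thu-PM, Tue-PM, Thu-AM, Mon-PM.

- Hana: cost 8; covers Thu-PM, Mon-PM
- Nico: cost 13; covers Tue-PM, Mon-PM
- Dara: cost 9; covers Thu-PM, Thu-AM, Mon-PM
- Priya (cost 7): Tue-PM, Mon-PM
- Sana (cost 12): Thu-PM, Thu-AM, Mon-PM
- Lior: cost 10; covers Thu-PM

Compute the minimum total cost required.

This is an integer covering problem.
Choose Dara and Priya: together they cover Thu-PM, Tue-PM, Thu-AM, Mon-PM — every shift.
Total cost: 9 + 7 = 16.
No cover costs less than 16.

16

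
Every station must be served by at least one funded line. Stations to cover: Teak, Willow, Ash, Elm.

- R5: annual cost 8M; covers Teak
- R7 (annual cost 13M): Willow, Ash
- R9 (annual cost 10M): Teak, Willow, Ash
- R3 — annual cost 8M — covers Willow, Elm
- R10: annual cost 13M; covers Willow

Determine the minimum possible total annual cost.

This is a weighted set-cover instance.
Choose R9 and R3: together they cover Teak, Willow, Ash, Elm — every station.
Total annual cost: 10 + 8 = 18.
No cover costs less than 18.

18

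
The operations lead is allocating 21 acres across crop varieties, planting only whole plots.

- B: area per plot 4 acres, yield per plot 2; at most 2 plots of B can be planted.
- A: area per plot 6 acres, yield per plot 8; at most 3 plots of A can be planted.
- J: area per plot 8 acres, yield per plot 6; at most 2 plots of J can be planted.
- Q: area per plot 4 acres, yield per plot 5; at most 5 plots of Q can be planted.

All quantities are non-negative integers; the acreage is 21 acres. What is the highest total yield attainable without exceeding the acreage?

26

This is a bounded integer knapsack.
A has the best ratio (8/6); taking only A gives at most 3×8 = 24 (stopped by the area limit).
Mixing does better — 2×A and 2×Q: area 20 ≤ 21, yield 2·8 + 2·5 = 26.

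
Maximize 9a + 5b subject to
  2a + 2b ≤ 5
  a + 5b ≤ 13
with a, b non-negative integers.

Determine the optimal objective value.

(a,b)=(2,0) is feasible, giving 18.
(a,b)=(1,1) is feasible, giving 14.
(a,b)=(1,0) is feasible, giving 9.
No feasible integer point exceeds 18.

18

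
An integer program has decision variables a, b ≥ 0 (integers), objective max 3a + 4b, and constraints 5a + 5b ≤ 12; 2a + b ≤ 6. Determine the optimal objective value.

8

Relaxing integrality, the LP optimum is 9.60 at (a,b) = (0, 2.4), which is not an integer point.
(a,b)=(0,2): 5·0+5·2=10≤12, 2·0+1·2=2≤6, objective 8.
(a,b)=(1,1): 5·1+5·1=10≤12, 2·1+1·1=3≤6, objective 7.
The best lattice point is (0,2), giving 8.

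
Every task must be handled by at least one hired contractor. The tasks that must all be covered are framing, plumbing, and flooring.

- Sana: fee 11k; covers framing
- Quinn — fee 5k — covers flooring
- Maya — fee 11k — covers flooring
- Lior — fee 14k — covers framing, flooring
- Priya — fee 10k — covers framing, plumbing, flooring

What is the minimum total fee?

Priya alone covers framing, plumbing, flooring — every task.
Total fee: 10.

10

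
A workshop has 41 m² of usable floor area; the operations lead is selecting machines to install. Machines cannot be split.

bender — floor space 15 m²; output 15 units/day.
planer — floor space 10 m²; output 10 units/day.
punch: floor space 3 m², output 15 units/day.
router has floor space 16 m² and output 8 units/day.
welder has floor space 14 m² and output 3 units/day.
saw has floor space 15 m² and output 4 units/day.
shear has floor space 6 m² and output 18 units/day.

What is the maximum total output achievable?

This is an integer program with binary decision variables.
Allowing fractional choices, the relaxed optimum would be about 61.5, but machines are indivisible.
bender + punch + router + shear: floor space 15 + 3 + 16 + 6 = 40 ≤ 41, output 15 + 15 + 8 + 18 = 56.
bender + planer + punch + shear: floor space 15 + 10 + 3 + 6 = 34 ≤ 41, output 15 + 10 + 15 + 18 = 58.
Best is bender, planer, punch, and shear with total output 58.

58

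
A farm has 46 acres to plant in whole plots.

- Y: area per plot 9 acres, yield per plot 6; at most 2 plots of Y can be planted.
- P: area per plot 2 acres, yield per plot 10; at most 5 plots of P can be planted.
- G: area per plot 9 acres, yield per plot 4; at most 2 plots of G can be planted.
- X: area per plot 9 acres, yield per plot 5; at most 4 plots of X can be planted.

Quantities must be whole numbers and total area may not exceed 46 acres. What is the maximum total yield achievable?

This is a bounded integer knapsack.
Take 2×Y, 5×P, and 2×X: area 46 ≤ 46, yield 2·6 + 5·10 + 2·5 = 72.
P has the best ratio (10/2) and is taken to its limit of 5; remaining capacity is filled optimally with the others.

72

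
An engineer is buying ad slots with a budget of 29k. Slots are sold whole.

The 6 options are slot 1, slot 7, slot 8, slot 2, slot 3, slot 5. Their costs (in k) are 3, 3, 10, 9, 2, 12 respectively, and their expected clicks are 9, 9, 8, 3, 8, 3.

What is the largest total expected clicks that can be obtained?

Take slot 1, slot 7, slot 8, slot 2, and slot 3: cost 3 + 3 + 10 + 9 + 2 = 27 ≤ 29, expected clicks 9 + 9 + 8 + 3 + 8 = 37.
No other feasible combination does better.

37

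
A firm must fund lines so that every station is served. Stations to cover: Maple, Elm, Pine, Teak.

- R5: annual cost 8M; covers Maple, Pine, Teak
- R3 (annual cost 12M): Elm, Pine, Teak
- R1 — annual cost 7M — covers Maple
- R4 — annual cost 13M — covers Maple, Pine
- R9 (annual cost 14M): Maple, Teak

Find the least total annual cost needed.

19

The greedy cost-per-new-station heuristic would pick R5 and R3 for 20, but a cheaper cover exists.
Choose R3 and R1: together they cover Maple, Elm, Pine, Teak — every station.
Total annual cost: 12 + 7 = 19.
No cover costs less than 19.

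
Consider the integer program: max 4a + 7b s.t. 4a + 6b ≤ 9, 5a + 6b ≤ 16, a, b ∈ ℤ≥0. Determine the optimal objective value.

8

The continuous relaxation peaks at (0, 1.5) with value 10.50; rounding to a feasible lattice point costs some objective.
(a,b)=(2,0): 4·2+6·0=8≤9, 5·2+6·0=10≤16, objective 8.
(a,b)=(0,1): 4·0+6·1=6≤9, 5·0+6·1=6≤16, objective 7.
(a,b)=(1,0): 4·1+6·0=4≤9, 5·1+6·0=5≤16, objective 4.
(a,b)=(0,0): 4·0+6·0=0≤9, 5·0+6·0=0≤16, objective 0.
The best lattice point is (2,0), giving 8.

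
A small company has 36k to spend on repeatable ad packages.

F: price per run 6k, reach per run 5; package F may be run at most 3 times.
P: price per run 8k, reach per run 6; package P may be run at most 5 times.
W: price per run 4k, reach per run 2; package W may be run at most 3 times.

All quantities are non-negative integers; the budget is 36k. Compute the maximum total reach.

28

F has the best ratio (5/6); taking only F gives at most 3×5 = 15 (stopped by the supply cap of 3).
Mixing does better — 2×F and 3×P: price 36 ≤ 36, reach 2·5 + 3·6 = 28.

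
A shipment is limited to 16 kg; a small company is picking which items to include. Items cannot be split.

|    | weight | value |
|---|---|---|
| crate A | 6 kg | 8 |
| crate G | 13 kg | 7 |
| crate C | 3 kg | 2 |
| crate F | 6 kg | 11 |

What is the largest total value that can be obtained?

21

Take crate A, crate C, and crate F: weight 6 + 3 + 6 = 15 ≤ 16, value 8 + 2 + 11 = 21.
No other feasible combination does better.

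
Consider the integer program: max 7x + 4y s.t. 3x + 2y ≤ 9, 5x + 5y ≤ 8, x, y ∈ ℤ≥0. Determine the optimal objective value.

Relaxing integrality, the LP optimum is 11.20 at (x,y) = (1.6, 0), which is not an integer point.
(x,y)=(1,0): 3·1+2·0=3≤9, 5·1+5·0=5≤8, objective 7.
(x,y)=(0,1): 3·0+2·1=2≤9, 5·0+5·1=5≤8, objective 4.
Maximum is 7 at (x,y)=(1,0).

7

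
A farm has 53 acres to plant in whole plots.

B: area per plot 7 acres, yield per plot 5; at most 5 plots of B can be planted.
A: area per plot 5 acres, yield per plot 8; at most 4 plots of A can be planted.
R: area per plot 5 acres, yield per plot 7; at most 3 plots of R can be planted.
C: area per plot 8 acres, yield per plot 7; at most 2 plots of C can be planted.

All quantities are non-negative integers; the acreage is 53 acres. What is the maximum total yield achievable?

67

This is a bounded integer knapsack.
1×B, 4×A, 2×R, and 2×C: area 53 ≤ 53, yield 1·5 + 4·8 + 2·7 + 2·7 = 65.
4×A, 3×R, and 2×C: area 51 ≤ 53, yield 4·8 + 3·7 + 2·7 = 67.
Best is 67.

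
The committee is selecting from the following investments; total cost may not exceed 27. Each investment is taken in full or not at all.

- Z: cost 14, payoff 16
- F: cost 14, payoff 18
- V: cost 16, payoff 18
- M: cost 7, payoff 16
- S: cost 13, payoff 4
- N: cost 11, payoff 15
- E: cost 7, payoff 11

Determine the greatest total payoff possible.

M + N + E: cost 7 + 11 + 7 = 25 ≤ 27, payoff 16 + 15 + 11 = 42.
V + M: cost 16 + 7 = 23 ≤ 27, payoff 18 + 16 = 34.
F + M: cost 14 + 7 = 21 ≤ 27, payoff 18 + 16 = 34.
Best is M, N, and E with total payoff 42.

42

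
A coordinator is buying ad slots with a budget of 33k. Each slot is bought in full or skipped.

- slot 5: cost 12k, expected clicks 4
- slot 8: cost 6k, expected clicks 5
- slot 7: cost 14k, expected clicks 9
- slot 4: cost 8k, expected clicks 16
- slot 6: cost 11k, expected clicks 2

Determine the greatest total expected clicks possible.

30

This is an integer program with binary decision variables.
Allowing fractional choices, the relaxed optimum would be about 31.7, but ad slots are indivisible.
slot 8 + slot 7 + slot 4: cost 6 + 14 + 8 = 28 ≤ 33, expected clicks 5 + 9 + 16 = 30.
slot 7 + slot 4 + slot 6: cost 14 + 8 + 11 = 33 ≤ 33, expected clicks 9 + 16 + 2 = 27.
Best is slot 8, slot 7, and slot 4 with total expected clicks 30.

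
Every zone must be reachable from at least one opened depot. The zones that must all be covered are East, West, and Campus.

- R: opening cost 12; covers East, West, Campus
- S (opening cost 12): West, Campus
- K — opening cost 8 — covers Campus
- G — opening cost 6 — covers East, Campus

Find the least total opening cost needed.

This is an integer covering problem.
R alone covers East, West, Campus — every zone.
Total opening cost: 12.

12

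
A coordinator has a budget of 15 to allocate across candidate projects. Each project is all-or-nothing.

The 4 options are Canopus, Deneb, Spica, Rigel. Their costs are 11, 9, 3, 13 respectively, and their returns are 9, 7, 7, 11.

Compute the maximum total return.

Rigel: cost 13 ≤ 15, return 11.
Canopus + Spica: cost 11 + 3 = 14 ≤ 15, return 9 + 7 = 16.
Deneb + Spica: cost 9 + 3 = 12 ≤ 15, return 7 + 7 = 14.
Best is Canopus and Spica with total return 16.

16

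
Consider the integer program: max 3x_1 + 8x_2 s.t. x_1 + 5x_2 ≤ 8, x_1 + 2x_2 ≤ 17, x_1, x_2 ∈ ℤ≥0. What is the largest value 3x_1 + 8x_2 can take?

24

(x_1,x_2)=(8,0): 1·8+5·0=8≤8, 1·8+2·0=8≤17, objective 24.
(x_1,x_2)=(7,0): 1·7+5·0=7≤8, 1·7+2·0=7≤17, objective 21.
The best lattice point is (8,0), giving 24.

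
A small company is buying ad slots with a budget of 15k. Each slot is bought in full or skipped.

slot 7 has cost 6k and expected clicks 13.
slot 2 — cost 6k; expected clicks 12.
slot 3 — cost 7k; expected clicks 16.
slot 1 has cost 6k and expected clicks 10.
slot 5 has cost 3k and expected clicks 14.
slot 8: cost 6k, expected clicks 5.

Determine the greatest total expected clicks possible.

Allowing fractional choices, the relaxed optimum would be about 40.8, but ad slots are indivisible.
slot 7 + slot 2 + slot 5: cost 6 + 6 + 3 = 15 ≤ 15, expected clicks 13 + 12 + 14 = 39.
slot 7 + slot 1 + slot 5: cost 6 + 6 + 3 = 15 ≤ 15, expected clicks 13 + 10 + 14 = 37.
Best is slot 7, slot 2, and slot 5 with total expected clicks 39.

39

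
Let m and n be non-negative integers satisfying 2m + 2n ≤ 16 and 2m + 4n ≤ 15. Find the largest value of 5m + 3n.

35

Relaxing integrality, the LP optimum is 37.50 at (m,n) = (7.5, 0), which is not an integer point.
(m,n)=(7,0) is feasible, giving 35.
(m,n)=(6,0) is feasible, giving 30.
The best lattice point is (7,0), giving 35.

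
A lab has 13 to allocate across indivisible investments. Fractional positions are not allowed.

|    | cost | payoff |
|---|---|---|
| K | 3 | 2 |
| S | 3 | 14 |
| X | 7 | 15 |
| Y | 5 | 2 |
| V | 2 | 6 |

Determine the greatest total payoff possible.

35

Treat it as a binary knapsack problem.
Allowing fractional choices, the relaxed optimum would be about 35.7, but investments are indivisible.
S + X + V: cost 3 + 7 + 2 = 12 ≤ 13, payoff 14 + 15 + 6 = 35.
K + S + X: cost 3 + 3 + 7 = 13 ≤ 13, payoff 2 + 14 + 15 = 31.
S + X: cost 3 + 7 = 10 ≤ 13, payoff 14 + 15 = 29.
Best is S, X, and V with total payoff 35.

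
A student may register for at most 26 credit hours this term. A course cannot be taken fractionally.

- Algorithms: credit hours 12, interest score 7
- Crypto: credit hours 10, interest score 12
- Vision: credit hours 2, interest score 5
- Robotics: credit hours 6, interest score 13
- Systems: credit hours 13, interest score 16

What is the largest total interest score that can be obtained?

34

This is an integer program with binary decision variables.
Take Vision, Robotics, and Systems: credit hours 2 + 6 + 13 = 21 ≤ 26, interest score 5 + 13 + 16 = 34.
No other feasible combination does better.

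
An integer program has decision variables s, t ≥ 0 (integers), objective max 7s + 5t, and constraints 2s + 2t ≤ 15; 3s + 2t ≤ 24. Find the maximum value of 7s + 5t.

49

Relaxing integrality, the LP optimum is 52.50 at (s,t) = (7.5, 0), which is not an integer point.
(s,t)=(7,0): 2·7+2·0=14≤15, 3·7+2·0=21≤24, objective 49.
(s,t)=(6,1): 2·6+2·1=14≤15, 3·6+2·1=20≤24, objective 47.
(s,t)=(6,0): 2·6+2·0=12≤15, 3·6+2·0=18≤24, objective 42.
Maximum is 49 at (s,t)=(7,0).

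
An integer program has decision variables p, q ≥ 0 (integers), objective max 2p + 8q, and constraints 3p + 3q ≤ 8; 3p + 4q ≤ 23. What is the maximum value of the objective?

16

Relaxing integrality, the LP optimum is 21.33 at (p,q) = (0, 2.67), which is not an integer point.
(p,q)=(0,2): 3·0+3·2=6≤8, 3·0+4·2=8≤23, objective 16.
(p,q)=(1,1): 3·1+3·1=6≤8, 3·1+4·1=7≤23, objective 10.
Maximum is 16 at (p,q)=(0,2).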